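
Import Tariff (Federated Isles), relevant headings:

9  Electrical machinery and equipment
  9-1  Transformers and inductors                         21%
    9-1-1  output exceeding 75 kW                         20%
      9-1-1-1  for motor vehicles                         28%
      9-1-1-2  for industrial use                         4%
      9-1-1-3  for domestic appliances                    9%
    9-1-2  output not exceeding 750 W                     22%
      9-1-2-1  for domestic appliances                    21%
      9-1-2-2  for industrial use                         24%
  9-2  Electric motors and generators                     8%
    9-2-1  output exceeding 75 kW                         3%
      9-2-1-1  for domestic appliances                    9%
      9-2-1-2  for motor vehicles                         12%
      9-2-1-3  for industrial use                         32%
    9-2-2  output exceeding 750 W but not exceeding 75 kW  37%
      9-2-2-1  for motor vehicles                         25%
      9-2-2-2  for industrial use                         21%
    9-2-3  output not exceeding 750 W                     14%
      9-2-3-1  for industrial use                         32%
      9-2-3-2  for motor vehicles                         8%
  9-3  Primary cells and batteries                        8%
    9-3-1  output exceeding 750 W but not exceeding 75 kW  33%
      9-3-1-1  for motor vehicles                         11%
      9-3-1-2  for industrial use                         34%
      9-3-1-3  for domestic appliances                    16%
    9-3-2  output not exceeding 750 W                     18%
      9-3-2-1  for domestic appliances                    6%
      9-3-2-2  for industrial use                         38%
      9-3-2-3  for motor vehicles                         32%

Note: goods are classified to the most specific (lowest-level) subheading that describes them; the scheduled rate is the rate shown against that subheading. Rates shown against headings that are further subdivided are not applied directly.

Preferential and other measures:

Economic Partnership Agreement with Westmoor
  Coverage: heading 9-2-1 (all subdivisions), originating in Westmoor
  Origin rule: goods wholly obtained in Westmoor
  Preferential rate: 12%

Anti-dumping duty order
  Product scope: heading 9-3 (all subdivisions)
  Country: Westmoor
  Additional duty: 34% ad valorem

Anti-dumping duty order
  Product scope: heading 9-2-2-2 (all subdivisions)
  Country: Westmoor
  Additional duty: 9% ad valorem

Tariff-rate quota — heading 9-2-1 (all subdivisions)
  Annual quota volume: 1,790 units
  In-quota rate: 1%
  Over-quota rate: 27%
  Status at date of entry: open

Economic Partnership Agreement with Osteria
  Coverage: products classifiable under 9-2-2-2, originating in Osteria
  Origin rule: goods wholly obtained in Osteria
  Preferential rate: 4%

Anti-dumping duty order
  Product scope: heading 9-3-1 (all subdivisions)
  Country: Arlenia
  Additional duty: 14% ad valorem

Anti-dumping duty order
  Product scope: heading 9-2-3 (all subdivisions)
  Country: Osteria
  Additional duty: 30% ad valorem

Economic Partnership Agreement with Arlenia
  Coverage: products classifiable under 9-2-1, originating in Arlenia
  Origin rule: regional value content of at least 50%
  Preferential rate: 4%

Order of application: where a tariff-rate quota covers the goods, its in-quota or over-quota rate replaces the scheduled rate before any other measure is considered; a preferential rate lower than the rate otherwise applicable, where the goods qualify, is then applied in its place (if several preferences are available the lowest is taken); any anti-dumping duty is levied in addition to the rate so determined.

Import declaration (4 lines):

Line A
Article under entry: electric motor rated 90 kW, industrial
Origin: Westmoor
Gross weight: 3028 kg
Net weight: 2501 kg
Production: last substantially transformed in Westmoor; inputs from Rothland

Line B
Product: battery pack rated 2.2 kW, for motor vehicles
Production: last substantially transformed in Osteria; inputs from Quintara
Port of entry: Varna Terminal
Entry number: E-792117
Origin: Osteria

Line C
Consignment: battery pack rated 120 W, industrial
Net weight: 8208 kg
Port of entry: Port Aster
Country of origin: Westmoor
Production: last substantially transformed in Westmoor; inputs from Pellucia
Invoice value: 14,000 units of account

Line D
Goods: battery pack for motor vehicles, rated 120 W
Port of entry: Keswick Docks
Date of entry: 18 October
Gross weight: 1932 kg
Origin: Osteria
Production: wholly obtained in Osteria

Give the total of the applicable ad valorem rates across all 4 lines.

116%

Line A: electric motor → 9-2; rated 90 kW → 9-2-1; industrial → 9-2-1-3. Scheduled 32%. quota on 9-2-1 open → in-quota 1%; Westmoor agreement on 9-2-1: not wholly obtained. → 1%.
Line B: battery pack → 9-3; rated 2.2 kW → 9-3-1; for motor vehicles → 9-3-1-1. Scheduled 11%. Osteria agreement on 9-2-2-2: 9-3-1-1 not covered. → 11%.
Line C: battery pack → 9-3; rated 120 W → 9-3-2; industrial → 9-3-2-2. Scheduled 38%. Westmoor agreement on 9-2-1: 9-3-2-2 not covered; anti-dumping (Westmoor, 9-3): +34%; total 38% + 34% = 72%. → 72%.
Line D: battery pack → 9-3; rated 120 W → 9-3-2; for motor vehicles → 9-3-2-3. Scheduled 32%. Osteria agreement on 9-2-2-2: 9-3-2-3 not covered. → 32%.
Sum: 1% + 11% + 72% + 32% = 116%.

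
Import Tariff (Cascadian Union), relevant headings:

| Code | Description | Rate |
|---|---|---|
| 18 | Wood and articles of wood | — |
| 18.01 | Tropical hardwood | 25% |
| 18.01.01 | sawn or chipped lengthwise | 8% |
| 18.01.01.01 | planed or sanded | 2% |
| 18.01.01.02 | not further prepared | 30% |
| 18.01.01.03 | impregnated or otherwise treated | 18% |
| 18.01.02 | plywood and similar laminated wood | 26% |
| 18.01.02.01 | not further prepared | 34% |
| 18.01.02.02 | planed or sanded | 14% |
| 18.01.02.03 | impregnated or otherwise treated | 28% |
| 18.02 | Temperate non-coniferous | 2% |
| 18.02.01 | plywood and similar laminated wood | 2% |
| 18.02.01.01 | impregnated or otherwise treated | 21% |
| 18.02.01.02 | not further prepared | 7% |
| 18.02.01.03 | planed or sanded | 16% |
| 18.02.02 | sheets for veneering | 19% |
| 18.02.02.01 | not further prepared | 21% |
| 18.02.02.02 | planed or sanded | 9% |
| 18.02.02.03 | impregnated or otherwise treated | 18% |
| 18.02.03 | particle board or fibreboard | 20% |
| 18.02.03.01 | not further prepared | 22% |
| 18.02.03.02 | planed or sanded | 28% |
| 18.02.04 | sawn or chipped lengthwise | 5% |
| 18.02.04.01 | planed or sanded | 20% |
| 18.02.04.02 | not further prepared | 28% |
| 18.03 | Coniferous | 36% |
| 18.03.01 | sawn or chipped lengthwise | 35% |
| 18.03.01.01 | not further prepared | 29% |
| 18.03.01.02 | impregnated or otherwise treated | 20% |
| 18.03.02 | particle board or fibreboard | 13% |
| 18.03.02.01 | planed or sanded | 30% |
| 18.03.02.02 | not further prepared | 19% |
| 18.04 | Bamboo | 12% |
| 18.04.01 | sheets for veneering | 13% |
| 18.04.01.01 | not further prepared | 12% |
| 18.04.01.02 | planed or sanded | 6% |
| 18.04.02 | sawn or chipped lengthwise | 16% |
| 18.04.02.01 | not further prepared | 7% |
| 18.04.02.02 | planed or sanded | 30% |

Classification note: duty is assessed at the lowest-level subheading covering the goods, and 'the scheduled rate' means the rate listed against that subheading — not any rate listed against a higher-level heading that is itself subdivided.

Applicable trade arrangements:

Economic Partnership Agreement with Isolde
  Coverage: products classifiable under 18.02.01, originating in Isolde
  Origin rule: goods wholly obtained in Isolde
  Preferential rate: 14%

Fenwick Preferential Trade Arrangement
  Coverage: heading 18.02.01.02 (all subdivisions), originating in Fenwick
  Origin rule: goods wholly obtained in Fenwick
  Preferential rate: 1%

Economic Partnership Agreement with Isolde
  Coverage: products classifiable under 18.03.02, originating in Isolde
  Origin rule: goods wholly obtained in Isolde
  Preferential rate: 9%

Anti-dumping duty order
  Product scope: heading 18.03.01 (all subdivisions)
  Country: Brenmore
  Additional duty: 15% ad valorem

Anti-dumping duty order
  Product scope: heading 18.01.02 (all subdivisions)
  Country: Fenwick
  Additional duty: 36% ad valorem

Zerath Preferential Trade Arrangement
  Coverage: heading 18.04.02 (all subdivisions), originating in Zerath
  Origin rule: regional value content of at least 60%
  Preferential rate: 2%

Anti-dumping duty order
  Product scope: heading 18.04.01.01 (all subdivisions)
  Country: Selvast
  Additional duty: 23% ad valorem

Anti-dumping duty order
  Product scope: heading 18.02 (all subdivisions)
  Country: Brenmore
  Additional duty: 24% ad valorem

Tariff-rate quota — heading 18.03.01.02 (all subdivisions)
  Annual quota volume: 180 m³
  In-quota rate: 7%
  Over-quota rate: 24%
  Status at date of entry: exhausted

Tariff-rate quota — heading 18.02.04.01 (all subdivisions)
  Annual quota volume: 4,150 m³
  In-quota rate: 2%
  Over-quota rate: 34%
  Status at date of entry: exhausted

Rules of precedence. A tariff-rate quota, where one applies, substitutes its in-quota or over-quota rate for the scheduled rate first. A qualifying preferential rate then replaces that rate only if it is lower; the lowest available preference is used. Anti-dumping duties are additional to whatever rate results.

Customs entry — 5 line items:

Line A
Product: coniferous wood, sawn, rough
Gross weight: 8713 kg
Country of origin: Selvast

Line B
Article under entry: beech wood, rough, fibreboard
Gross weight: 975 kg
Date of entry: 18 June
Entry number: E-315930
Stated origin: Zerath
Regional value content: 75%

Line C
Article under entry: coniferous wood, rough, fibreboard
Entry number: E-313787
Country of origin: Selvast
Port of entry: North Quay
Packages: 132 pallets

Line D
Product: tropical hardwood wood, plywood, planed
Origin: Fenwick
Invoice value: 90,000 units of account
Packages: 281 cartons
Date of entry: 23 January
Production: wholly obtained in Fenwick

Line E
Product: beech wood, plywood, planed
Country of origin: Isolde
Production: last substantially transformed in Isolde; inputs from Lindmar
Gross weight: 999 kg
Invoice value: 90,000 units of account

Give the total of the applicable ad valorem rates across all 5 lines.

Line A: coniferous → 18.03; sawn → 18.03.01; rough → 18.03.01.01. Scheduled 29%. No special measure applies. → 29%.
Line B: beech → 18.02; fibreboard → 18.02.03; rough → 18.02.03.01. Scheduled 22%. Zerath agreement on 18.04.02: 18.02.03.01 not covered. → 22%.
Line C: coniferous → 18.03; fibreboard → 18.03.02; rough → 18.03.02.02. Scheduled 19%. No special measure applies. → 19%.
Line D: tropical hardwood → 18.01; plywood → 18.01.02; planed → 18.01.02.02. Scheduled 14%. Fenwick agreement on 18.02.01.02: 18.01.02.02 not covered; anti-dumping (Fenwick, 18.01.02): +36%; total 14% + 36% = 50%. → 50%.
Line E: beech → 18.02; plywood → 18.02.01; planed → 18.02.01.03. Scheduled 16%. Isolde agreement on 18.02.01: not wholly obtained; Isolde agreement on 18.03.02: 18.02.01.03 not covered. → 16%.
Sum: 29% + 22% + 19% + 50% + 16% = 136%.

136%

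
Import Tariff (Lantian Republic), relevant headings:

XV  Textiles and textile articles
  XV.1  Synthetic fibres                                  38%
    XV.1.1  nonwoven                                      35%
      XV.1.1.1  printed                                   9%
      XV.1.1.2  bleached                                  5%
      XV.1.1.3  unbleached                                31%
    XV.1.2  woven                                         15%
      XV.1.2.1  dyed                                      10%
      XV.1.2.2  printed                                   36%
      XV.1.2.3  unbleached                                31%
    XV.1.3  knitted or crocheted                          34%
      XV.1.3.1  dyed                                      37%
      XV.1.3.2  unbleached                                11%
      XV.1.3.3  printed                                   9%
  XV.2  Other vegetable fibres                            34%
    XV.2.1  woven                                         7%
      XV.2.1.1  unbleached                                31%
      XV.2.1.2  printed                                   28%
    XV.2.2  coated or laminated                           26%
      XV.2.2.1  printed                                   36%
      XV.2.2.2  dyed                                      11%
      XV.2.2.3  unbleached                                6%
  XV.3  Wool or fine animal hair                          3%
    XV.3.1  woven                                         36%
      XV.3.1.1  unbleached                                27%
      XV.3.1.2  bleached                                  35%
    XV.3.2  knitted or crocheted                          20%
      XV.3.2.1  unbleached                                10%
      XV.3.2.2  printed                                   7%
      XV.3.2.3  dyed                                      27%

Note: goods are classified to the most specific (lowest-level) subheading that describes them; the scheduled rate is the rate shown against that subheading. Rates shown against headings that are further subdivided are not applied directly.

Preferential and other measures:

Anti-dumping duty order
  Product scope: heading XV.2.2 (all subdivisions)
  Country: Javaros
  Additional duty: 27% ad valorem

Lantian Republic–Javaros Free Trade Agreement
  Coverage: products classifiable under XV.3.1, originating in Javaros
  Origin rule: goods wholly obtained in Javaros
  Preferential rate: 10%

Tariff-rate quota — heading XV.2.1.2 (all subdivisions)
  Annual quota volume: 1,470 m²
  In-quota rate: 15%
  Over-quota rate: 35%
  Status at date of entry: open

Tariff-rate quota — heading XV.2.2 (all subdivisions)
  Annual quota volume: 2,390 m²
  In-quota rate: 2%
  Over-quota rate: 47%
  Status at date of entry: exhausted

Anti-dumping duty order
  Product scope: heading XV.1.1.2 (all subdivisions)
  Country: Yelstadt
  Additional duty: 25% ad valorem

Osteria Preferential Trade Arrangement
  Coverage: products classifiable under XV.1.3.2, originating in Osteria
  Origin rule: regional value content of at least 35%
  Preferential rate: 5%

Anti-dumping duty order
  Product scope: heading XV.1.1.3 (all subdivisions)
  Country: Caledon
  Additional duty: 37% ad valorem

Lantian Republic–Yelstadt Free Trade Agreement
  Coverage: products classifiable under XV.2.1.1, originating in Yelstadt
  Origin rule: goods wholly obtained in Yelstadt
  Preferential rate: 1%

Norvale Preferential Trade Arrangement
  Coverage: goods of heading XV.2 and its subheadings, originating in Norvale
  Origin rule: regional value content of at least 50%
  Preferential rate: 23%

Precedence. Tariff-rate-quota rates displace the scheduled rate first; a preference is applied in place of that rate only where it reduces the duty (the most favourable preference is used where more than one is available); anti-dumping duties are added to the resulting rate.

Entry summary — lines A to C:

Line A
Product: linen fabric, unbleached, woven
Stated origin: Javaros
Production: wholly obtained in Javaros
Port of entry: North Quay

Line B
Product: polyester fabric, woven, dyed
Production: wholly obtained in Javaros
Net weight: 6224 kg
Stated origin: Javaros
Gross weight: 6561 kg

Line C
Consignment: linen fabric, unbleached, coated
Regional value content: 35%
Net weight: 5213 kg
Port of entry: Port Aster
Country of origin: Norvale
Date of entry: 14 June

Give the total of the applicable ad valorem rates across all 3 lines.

Line A: linen → XV.2; woven → XV.2.1; unbleached → XV.2.1.1. Scheduled 31%. Javaros agreement on XV.3.1: XV.2.1.1 not covered. → 31%.
Line B: polyester → XV.1; woven → XV.1.2; dyed → XV.1.2.1. Scheduled 10%. Javaros agreement on XV.3.1: XV.1.2.1 not covered. → 10%.
Line C: linen → XV.2; coated → XV.2.2; unbleached → XV.2.2.3. Scheduled 6%. quota on XV.2.2 exhausted → over-quota 47%; Norvale agreement on XV.2: RVC < 50%. → 47%.
Sum: 31% + 10% + 47% = 88%.

88%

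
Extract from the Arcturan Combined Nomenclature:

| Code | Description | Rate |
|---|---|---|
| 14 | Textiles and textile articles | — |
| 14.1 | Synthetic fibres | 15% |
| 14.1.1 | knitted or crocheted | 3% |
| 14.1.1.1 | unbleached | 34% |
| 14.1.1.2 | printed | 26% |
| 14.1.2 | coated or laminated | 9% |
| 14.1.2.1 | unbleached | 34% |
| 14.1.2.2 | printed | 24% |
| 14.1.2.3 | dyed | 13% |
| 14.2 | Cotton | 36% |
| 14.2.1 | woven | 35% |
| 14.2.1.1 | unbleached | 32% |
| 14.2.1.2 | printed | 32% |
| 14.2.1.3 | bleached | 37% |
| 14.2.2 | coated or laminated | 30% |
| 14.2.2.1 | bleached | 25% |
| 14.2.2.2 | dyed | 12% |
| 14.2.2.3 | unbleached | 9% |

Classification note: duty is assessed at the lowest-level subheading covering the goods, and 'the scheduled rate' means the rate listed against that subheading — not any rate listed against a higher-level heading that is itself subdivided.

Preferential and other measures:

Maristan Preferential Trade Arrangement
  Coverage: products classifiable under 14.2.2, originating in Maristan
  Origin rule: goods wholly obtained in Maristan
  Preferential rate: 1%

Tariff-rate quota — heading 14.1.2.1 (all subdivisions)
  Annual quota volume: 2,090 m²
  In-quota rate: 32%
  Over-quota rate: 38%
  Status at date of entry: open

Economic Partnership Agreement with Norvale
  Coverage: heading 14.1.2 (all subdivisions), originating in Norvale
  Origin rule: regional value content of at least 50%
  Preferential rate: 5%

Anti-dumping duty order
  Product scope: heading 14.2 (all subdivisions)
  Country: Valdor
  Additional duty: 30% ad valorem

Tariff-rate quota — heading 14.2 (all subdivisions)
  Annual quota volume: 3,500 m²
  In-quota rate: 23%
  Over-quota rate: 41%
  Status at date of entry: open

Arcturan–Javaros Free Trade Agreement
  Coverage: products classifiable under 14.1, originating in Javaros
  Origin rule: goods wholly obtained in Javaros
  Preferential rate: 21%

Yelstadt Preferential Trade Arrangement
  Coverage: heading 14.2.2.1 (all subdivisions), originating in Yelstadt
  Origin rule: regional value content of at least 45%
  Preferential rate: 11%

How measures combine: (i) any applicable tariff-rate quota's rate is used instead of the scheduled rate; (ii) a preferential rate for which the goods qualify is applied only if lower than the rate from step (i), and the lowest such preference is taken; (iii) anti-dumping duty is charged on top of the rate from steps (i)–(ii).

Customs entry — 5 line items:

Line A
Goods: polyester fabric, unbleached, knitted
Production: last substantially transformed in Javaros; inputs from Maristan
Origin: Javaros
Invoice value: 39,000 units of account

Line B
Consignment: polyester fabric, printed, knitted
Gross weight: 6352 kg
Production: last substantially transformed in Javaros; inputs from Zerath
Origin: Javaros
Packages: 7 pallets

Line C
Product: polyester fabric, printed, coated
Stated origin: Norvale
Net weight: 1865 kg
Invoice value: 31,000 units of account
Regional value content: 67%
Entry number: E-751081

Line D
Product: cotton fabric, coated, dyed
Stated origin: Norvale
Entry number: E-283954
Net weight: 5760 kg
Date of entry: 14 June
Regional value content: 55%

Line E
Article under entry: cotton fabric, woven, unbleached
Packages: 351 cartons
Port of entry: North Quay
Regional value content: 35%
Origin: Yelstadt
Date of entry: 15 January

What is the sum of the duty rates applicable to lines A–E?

111%

Line A: polyester → 14.1; knitted → 14.1.1; unbleached → 14.1.1.1. Scheduled 34%. Javaros agreement on 14.1: not wholly obtained. → 34%.
Line B: polyester → 14.1; knitted → 14.1.1; printed → 14.1.1.2. Scheduled 26%. Javaros agreement on 14.1: not wholly obtained. → 26%.
Line C: polyester → 14.1; coated → 14.1.2; printed → 14.1.2.2. Scheduled 24%. Norvale agreement on 14.1.2: RVC ≥ 50% → 5% available; preferential 5%. → 5%.
Line D: cotton → 14.2; coated → 14.2.2; dyed → 14.2.2.2. Scheduled 12%. quota on 14.2 open → in-quota 23%; Norvale agreement on 14.1.2: 14.2.2.2 not covered. → 23%.
Line E: cotton → 14.2; woven → 14.2.1; unbleached → 14.2.1.1. Scheduled 32%. quota on 14.2 open → in-quota 23%; Yelstadt agreement on 14.2.2.1: 14.2.1.1 not covered. → 23%.
Sum: 34% + 26% + 5% + 23% + 23% = 111%.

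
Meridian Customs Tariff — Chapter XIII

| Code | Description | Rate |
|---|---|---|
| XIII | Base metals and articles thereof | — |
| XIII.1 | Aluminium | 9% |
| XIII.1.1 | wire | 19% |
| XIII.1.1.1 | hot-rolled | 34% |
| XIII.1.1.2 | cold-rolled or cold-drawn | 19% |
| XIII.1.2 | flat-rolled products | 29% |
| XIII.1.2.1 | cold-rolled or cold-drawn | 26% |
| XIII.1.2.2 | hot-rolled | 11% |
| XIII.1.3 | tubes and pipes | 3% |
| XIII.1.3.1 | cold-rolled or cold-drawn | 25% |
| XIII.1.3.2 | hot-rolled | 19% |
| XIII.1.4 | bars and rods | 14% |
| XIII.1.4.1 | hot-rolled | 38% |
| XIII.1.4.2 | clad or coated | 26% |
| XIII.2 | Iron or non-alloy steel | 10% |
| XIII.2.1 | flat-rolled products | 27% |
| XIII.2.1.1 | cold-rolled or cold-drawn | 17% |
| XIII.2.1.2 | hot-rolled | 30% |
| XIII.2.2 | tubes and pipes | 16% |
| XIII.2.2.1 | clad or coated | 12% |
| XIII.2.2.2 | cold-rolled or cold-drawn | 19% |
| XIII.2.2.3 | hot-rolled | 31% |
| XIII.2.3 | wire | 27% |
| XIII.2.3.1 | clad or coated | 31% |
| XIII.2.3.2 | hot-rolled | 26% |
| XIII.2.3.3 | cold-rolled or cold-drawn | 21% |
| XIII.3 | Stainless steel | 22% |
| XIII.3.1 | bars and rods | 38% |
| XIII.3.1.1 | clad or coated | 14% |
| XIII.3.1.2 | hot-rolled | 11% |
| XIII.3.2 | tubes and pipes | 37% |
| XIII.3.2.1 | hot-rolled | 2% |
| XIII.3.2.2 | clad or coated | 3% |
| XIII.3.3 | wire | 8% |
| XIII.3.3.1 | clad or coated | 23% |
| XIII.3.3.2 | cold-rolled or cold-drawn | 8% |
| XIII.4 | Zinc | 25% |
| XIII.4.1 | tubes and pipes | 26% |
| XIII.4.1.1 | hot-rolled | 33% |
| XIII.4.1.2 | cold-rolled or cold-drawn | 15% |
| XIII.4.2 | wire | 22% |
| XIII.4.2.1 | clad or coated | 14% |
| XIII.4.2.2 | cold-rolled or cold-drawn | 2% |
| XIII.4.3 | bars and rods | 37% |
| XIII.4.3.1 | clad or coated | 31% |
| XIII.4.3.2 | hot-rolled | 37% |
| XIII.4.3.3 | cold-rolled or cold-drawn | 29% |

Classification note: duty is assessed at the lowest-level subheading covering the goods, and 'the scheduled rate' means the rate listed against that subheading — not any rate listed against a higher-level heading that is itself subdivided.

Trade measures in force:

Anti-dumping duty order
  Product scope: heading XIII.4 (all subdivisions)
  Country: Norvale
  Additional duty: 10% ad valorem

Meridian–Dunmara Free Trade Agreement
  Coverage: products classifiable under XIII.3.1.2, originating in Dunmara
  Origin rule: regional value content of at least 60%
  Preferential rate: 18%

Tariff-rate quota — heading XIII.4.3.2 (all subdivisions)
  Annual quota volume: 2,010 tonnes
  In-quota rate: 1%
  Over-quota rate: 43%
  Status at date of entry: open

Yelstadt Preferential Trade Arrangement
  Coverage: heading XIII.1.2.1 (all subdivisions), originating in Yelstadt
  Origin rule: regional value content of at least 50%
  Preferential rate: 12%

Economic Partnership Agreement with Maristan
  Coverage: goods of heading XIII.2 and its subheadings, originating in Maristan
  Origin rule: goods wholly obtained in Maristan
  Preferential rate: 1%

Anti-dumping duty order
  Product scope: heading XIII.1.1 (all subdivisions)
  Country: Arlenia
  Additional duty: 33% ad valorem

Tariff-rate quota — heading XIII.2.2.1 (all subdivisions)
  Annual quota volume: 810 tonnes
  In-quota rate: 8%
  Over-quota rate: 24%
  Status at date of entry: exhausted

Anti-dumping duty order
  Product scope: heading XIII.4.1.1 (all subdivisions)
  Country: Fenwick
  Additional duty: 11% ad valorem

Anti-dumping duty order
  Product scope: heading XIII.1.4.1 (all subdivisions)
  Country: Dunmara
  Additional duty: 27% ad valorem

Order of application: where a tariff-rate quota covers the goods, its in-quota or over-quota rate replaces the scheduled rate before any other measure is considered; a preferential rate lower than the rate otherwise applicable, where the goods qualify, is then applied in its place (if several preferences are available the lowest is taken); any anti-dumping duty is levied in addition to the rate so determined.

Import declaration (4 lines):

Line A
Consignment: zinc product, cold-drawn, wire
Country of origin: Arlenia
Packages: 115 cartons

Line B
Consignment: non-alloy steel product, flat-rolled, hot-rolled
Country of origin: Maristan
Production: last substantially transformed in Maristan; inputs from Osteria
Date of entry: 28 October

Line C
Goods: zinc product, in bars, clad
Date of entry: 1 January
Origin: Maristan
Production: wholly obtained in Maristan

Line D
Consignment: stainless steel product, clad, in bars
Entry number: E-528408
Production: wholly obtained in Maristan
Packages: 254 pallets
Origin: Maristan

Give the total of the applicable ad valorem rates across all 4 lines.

77%

Line A: zinc → XIII.4; wire → XIII.4.2; cold-drawn → XIII.4.2.2. Scheduled 2%. No special measure applies. → 2%.
Line B: non-alloy steel → XIII.2; flat-rolled → XIII.2.1; hot-rolled → XIII.2.1.2. Scheduled 30%. Maristan agreement on XIII.2: not wholly obtained. → 30%.
Line C: zinc → XIII.4; in bars → XIII.4.3; clad → XIII.4.3.1. Scheduled 31%. Maristan agreement on XIII.2: XIII.4.3.1 not covered. → 31%.
Line D: stainless steel → XIII.3; in bars → XIII.3.1; clad → XIII.3.1.1. Scheduled 14%. Maristan agreement on XIII.2: XIII.3.1.1 not covered. → 14%.
Sum: 2% + 30% + 31% + 14% = 77%.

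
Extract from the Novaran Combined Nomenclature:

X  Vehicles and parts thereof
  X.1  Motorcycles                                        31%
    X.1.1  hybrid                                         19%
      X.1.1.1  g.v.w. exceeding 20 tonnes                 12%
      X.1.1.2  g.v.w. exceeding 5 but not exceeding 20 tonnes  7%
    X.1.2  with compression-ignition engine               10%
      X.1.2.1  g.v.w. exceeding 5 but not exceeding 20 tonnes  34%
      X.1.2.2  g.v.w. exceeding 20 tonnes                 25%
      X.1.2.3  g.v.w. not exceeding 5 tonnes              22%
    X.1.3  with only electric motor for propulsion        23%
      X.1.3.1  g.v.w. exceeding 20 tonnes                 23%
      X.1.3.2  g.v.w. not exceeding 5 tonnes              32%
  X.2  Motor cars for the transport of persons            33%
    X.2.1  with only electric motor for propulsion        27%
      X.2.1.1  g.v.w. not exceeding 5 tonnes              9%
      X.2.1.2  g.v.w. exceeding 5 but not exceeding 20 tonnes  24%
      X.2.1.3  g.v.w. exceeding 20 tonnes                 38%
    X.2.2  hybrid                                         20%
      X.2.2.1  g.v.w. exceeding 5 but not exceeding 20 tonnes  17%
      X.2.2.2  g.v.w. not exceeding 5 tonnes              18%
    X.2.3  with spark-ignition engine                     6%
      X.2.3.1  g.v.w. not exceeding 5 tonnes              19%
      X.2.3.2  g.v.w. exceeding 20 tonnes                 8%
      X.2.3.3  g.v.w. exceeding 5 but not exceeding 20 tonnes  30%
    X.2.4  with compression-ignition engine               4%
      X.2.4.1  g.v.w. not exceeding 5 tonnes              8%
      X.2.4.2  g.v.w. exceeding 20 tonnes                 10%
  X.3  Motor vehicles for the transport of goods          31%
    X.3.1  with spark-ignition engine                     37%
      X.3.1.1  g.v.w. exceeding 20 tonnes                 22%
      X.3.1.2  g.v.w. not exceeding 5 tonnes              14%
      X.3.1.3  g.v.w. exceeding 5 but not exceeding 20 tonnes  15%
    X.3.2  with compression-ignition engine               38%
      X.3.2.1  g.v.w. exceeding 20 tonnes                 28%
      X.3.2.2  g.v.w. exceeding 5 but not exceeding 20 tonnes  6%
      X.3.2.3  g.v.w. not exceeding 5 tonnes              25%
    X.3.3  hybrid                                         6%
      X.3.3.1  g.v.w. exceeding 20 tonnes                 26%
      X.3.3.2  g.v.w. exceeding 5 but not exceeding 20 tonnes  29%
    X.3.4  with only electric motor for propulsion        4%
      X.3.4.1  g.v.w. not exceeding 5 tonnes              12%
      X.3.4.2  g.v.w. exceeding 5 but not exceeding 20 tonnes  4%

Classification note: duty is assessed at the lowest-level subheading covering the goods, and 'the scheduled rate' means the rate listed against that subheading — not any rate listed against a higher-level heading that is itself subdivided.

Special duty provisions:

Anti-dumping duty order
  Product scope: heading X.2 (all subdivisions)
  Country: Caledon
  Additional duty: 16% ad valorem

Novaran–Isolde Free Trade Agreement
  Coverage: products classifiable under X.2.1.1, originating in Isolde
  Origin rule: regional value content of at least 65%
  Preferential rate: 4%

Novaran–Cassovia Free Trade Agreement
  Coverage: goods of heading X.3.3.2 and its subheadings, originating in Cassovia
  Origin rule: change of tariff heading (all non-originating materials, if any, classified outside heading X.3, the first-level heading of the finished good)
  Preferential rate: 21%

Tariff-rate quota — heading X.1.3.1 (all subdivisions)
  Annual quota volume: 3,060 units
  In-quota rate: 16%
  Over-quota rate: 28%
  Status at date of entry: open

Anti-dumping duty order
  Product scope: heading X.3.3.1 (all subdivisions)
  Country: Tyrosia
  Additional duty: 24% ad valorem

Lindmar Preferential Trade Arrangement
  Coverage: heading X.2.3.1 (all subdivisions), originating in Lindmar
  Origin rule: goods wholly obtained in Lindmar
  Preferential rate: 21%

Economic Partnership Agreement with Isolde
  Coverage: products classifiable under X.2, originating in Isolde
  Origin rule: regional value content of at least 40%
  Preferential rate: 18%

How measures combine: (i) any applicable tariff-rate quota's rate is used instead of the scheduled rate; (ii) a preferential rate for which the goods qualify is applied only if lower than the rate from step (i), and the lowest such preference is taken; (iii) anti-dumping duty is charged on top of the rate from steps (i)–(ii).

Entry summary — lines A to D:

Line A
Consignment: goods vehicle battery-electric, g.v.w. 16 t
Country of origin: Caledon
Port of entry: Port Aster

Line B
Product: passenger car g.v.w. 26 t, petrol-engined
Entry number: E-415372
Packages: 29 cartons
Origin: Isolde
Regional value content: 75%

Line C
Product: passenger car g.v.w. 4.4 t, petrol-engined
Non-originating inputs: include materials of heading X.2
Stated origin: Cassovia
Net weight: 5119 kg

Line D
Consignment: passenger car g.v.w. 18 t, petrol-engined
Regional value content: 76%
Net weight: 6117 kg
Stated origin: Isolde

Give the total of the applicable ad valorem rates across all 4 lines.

49%

Line A: goods vehicle → X.3; battery-electric → X.3.4; g.v.w. 16 t → X.3.4.2. Scheduled 4%. No special measure applies. → 4%.
Line B: passenger car → X.2; petrol-engined → X.2.3; g.v.w. 26 t → X.2.3.2. Scheduled 8%. Isolde agreement on X.2.1.1: X.2.3.2 not covered; Isolde agreement on X.2: RVC ≥ 40% → 18% available; preference 18% not lower than 8% → no reduction. → 8%.
Line C: passenger car → X.2; petrol-engined → X.2.3; g.v.w. 4.4 t → X.2.3.1. Scheduled 19%. Cassovia agreement on X.3.3.2: X.2.3.1 not covered. → 19%.
Line D: passenger car → X.2; petrol-engined → X.2.3; g.v.w. 18 t → X.2.3.3. Scheduled 30%. Isolde agreement on X.2.1.1: X.2.3.3 not covered; Isolde agreement on X.2: RVC ≥ 40% → 18% available; preferential 18%. → 18%.
Sum: 4% + 8% + 19% + 18% = 49%.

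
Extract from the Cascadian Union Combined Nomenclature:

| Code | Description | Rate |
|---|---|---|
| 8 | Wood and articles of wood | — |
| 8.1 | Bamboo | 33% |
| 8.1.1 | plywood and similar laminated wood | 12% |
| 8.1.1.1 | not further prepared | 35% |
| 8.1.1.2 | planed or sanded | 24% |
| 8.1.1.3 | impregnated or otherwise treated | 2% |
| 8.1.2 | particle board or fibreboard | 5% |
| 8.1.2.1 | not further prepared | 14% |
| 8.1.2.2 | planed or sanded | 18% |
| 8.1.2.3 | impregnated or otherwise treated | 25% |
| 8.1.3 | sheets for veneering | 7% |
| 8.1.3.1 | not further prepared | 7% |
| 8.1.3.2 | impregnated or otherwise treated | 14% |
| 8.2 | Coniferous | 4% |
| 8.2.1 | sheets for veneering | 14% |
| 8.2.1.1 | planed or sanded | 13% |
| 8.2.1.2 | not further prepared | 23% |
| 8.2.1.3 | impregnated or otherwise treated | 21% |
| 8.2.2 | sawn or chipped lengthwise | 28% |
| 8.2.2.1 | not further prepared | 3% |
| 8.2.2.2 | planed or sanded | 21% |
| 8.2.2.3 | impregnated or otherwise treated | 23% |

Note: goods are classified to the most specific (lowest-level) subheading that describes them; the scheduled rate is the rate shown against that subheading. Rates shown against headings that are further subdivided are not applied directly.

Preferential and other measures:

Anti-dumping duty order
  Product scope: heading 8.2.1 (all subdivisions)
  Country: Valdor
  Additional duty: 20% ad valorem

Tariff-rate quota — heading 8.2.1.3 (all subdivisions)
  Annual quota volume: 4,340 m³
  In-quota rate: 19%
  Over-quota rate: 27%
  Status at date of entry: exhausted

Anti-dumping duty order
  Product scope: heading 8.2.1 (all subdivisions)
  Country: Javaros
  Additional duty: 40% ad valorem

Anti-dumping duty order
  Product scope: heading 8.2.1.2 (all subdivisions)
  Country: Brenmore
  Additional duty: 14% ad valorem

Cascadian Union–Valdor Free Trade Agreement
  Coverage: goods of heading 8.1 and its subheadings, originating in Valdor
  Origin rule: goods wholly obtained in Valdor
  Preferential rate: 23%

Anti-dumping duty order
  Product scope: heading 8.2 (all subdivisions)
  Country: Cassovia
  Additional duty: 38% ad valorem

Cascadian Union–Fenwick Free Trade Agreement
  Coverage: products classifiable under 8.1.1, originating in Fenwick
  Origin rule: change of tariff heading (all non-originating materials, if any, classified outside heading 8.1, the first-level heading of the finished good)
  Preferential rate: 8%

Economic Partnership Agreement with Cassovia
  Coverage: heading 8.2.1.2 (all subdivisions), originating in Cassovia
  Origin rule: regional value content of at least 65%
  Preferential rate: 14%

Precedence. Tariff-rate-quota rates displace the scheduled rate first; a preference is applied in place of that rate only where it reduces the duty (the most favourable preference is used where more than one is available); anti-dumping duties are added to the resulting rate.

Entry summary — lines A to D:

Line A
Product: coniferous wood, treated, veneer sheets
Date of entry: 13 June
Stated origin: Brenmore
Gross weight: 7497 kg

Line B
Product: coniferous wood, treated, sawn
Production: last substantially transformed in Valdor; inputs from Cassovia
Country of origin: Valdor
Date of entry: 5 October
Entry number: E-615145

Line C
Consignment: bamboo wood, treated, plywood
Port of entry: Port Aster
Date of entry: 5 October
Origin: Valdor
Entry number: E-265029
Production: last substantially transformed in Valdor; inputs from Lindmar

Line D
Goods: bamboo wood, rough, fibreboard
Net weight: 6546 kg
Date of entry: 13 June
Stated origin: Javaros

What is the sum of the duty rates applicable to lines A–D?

66%

Line A: coniferous → 8.2; veneer sheets → 8.2.1; treated → 8.2.1.3. Scheduled 21%. quota on 8.2.1.3 exhausted → over-quota 27%. → 27%.
Line B: coniferous → 8.2; sawn → 8.2.2; treated → 8.2.2.3. Scheduled 23%. Valdor agreement on 8.1: 8.2.2.3 not covered. → 23%.
Line C: bamboo → 8.1; plywood → 8.1.1; treated → 8.1.1.3. Scheduled 2%. Valdor agreement on 8.1: not wholly obtained. → 2%.
Line D: bamboo → 8.1; fibreboard → 8.1.2; rough → 8.1.2.1. Scheduled 14%. No special measure applies. → 14%.
Sum: 27% + 23% + 2% + 14% = 66%.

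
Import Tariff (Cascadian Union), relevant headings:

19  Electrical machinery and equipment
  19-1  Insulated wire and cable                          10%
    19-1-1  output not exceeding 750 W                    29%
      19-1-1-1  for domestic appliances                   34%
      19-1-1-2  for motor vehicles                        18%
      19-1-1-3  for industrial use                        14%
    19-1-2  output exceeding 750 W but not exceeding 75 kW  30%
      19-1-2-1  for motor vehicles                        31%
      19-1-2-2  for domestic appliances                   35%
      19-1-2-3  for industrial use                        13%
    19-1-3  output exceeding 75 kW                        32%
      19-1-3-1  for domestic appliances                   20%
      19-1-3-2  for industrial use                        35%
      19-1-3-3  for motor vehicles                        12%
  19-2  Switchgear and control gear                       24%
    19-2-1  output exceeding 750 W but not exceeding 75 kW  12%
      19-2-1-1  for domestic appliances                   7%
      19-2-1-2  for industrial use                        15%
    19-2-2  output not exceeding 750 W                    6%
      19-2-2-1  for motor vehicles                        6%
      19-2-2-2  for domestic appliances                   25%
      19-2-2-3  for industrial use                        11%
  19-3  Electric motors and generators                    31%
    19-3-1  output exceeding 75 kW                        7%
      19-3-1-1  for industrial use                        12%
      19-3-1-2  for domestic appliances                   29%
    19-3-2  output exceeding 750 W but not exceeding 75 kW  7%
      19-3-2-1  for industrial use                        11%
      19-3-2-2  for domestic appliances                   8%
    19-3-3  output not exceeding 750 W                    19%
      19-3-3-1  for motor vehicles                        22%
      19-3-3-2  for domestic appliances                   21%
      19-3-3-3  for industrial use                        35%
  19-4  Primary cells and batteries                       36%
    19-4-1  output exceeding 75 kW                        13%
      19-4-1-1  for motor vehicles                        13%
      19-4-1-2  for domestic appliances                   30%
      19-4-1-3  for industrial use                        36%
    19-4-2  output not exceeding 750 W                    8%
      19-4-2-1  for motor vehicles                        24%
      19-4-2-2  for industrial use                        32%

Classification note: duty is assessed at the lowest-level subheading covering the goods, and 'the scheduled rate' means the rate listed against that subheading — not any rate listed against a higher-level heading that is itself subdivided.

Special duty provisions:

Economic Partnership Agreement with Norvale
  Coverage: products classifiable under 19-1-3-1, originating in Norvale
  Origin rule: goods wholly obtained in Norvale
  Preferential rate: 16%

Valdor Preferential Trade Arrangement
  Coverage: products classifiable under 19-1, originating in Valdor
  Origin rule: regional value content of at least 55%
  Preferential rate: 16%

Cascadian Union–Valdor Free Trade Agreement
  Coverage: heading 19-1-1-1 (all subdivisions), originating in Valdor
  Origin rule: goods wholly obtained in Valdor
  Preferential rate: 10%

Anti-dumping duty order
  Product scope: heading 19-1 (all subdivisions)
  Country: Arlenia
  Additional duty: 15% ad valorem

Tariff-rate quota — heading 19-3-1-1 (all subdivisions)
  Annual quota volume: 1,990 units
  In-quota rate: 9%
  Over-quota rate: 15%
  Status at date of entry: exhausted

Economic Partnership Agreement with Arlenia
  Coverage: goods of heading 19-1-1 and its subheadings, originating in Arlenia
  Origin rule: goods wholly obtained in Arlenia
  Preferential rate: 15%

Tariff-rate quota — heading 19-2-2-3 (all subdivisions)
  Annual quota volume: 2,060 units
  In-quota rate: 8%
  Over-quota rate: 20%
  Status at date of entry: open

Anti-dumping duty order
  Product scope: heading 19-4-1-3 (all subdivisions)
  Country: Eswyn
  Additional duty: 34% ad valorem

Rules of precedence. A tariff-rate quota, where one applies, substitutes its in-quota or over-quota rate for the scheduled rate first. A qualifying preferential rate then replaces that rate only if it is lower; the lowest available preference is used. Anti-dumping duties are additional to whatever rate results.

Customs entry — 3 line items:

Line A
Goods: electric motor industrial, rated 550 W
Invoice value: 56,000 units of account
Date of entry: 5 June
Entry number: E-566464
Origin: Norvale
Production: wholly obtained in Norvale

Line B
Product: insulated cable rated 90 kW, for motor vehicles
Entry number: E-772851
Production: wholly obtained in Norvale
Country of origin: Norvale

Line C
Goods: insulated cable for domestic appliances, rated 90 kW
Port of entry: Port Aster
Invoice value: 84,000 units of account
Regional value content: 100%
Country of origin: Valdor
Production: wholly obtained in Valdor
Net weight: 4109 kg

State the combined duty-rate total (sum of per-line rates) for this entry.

Line A: electric motor → 19-3; rated 550 W → 19-3-3; industrial → 19-3-3-3. Scheduled 35%. Norvale agreement on 19-1-3-1: 19-3-3-3 not covered. → 35%.
Line B: insulated cable → 19-1; rated 90 kW → 19-1-3; for motor vehicles → 19-1-3-3. Scheduled 12%. Norvale agreement on 19-1-3-1: 19-1-3-3 not covered. → 12%.
Line C: insulated cable → 19-1; rated 90 kW → 19-1-3; for domestic appliances → 19-1-3-1. Scheduled 20%. Valdor agreement on 19-1: RVC ≥ 55% → 16% available; Valdor agreement on 19-1-1-1: 19-1-3-1 not covered; preferential 16%. → 16%.
Sum: 35% + 12% + 16% = 63%.

63%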